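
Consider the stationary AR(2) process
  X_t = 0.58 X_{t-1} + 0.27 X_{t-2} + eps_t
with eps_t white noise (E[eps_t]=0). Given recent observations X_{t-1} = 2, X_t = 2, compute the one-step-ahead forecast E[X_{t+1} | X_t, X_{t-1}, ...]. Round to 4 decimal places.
E[X_{t+1} \mid \mathcal F_t] = 1.7000

For an AR(p) model X_t = c + sum_i phi_i X_{t-i} + eps_t, the
one-step-ahead conditional mean is
  E[X_{t+1} | X_t, ...] = c + sum_i phi_i X_{t+1-i}.
Substitute known values:
  E[X_{t+1} | ...] = (0.58) * (2) + (0.27) * (2)
                   = 1.7000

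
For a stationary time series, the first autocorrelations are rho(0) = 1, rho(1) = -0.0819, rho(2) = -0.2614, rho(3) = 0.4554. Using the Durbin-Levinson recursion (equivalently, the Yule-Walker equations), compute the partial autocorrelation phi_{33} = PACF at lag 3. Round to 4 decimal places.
\phi_{33} = 0.4410

The PACF at lag k is phi_{kk}, the last component of the solution
to the Yule-Walker system G_k phi = r_k where
  (G_k)_{ij} = rho(|i - j|), (r_k)_i = rho(i), i,j = 1..k.
Equivalently, Durbin-Levinson gives phi_{kk} iteratively:
  phi_{11} = rho(1)
  phi_{kk} = [rho(k) - sum_{j=1..k-1} phi_{k-1,j} rho(k-j)]
            / [1 - sum_{j=1..k-1} phi_{k-1,j} rho(j)],
  phi_{k,j} = phi_{k-1,j} - phi_{kk} phi_{k-1,k-j},  j = 1..k-1.
Step k = 1:
  phi_11 = rho(1) = -0.0819.
Step k = 2:
  phi_22 = [rho(2) - phi_11 rho(1)] / [1 - phi_11 rho(1)] = [-0.2614 - (-0.0819)(-0.0819)] / [1 - (-0.0819)(-0.0819)]
         = -0.26810761 / 0.99329239 = -0.269918.
  Update: phi_21 = phi_11 - phi_22 phi_11 = -0.0819 - (-0.269918)(-0.0819) = -0.104006.
Step k = 3:
  phi_33 = [rho(3) - phi_21 rho(2) - phi_22 rho(1)] / [1 - phi_21 rho(1) - phi_22 rho(2)]
    numerator   = 0.4554 - (-0.104006)(-0.2614) - (-0.269918)(-0.0819) = 0.40610646
    denominator = 1 - (-0.104006)(-0.0819) - (-0.269918)(-0.2614) = 0.92092529
  phi_33 = 0.40610646 / 0.92092529 = 0.441.
Therefore phi_{33} = 0.4410.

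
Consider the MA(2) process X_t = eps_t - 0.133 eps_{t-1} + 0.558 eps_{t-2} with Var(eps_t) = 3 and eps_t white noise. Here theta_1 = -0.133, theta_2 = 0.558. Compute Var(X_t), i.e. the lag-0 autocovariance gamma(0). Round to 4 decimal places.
\gamma(0) = 3.9872

For an MA(q) process X_t = eps_t + sum_i theta_i eps_{t-i} with
Var(eps_t) = sigma^2, the variance is
  gamma(0) = sigma^2 * (1 + sum_i theta_i^2).
  sum_i theta_i^2 = (-0.133)^2 + (0.558)^2 = 0.017689 + 0.311364 = 0.329053.
  gamma(0) = 3 * (1 + 0.329053) = 3 * 1.329053 = 3.987159, which rounds to 3.9872.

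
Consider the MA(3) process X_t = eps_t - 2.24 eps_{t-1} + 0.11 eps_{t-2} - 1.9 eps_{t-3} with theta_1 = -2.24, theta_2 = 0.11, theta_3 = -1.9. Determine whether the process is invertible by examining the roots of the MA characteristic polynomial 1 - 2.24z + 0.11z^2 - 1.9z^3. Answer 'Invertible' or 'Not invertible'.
\text{Not invertible}

The MA(q) characteristic polynomial is P(z) = 1 - 2.24z + 0.11z^2 - 1.9z^3.
Invertibility requires all roots to lie outside the unit circle, i.e. |z| > 1 for every root.
Degree 3: look for a simple real root z0 first, then factor out (1 - z/z0) and solve the remaining quadratic.
Testing z0 = 0.4: P(0.4) = 1 + (-2.24)(0.4) + (0.11)(0.4)^2 + (-1.9)(0.4)^3
  = 1 + (-0.896) + (0.0176) + (-0.1216) = 0.  So z_0 = 0.4 is a root, |z_0| = 0.4.
Divide out the factor (1 - 2.5 z) = (1 - z/z0) (since 1/z0 = 2.5):
  P(z) = (1 - 2.5 z)(1 + (0.26) z + (0.76) z^2)
  [check: z-coef 0.26 - (2.5) = -2.24; z^2-coef 0.76 - (2.5)(0.26) = 0.11; z^3-coef -(2.5)(0.76) = -1.9.]
Remaining roots from the quadratic factor 1 + (0.26) z + (0.76) z^2:
  Set 1 + (0.26) z + (0.76) z^2 = 0, i.e. a z^2 + b z + c = 0 with a = 0.76, b = 0.26, c = 1.
  Discriminant D = b^2 - 4ac = (0.26)^2 - 4*(0.76)*1 = 0.0676 - (3.04) = -2.9724.
  D < 0, so the roots are the complex-conjugate pair z = (-b +/- i sqrt(-D)) / (2a) = -0.1711 +/- 1.1343i.
  For a conjugate pair |z|^2 = z * conj(z) = (product of roots) = c/a = 1/(0.76) = 1.315789, so |z| = sqrt(1.315789) = 1.1471 for both roots.
Moduli of all roots: 0.4000, 1.1471, 1.1471.
All moduli strictly greater than 1? No.
Verdict: Not invertible.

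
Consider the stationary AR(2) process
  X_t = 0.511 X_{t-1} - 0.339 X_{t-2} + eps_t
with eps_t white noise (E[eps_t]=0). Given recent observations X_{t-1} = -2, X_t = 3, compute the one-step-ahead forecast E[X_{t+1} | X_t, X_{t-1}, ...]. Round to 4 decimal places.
E[X_{t+1} \mid \mathcal F_t] = 2.2110

For an AR(p) model X_t = c + sum_i phi_i X_{t-i} + eps_t, the
one-step-ahead conditional mean is
  E[X_{t+1} | X_t, ...] = c + sum_i phi_i X_{t+1-i}.
Substitute known values:
  E[X_{t+1} | ...] = (0.511) * (3) + (-0.339) * (-2)
                   = 2.2110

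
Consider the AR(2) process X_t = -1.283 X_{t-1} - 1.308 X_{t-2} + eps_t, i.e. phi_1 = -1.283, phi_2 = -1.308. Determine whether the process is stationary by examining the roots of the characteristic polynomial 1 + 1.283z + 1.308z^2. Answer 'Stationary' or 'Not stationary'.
\text{Not stationary}

The AR(p) characteristic polynomial is P(z) = 1 + 1.283z + 1.308z^2.
Stationarity requires all roots to lie outside the unit circle, i.e. |z| > 1 for every root.
Set 1 + (1.283) z + (1.308) z^2 = 0, i.e. a z^2 + b z + c = 0 with a = 1.308, b = 1.283, c = 1.
Discriminant D = b^2 - 4ac = (1.283)^2 - 4*(1.308)*1 = 1.646089 - (5.232) = -3.585911.
D < 0, so the roots are the complex-conjugate pair z = (-b +/- i sqrt(-D)) / (2a) = -0.4904 +/- 0.7239i.
For a conjugate pair |z|^2 = z * conj(z) = (product of roots) = c/a = 1/(1.308) = 0.764526, so |z| = sqrt(0.764526) = 0.8744 for both roots.
Moduli of all roots: 0.8744, 0.8744.
All moduli strictly greater than 1? No.
Verdict: Not stationary.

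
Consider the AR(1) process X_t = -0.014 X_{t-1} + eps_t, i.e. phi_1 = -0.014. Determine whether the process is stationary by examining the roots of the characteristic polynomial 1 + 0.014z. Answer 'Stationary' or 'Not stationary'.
\text{Stationary}

The AR(p) characteristic polynomial is P(z) = 1 + 0.014z.
Stationarity requires all roots to lie outside the unit circle, i.e. |z| > 1 for every root.
This is linear in z: 1 + (0.014) z = 0  =>  z = -1/(0.014) = -71.428571,  |z| = 71.428571.
Moduli of all roots: 71.4286.
All moduli strictly greater than 1? Yes.
Verdict: Stationary.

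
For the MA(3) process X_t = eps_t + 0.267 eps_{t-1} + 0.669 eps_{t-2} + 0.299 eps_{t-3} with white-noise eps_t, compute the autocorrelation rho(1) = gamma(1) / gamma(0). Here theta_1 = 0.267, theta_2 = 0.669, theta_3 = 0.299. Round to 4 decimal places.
\rho(1) = 0.4015

For an MA(q) process with theta_0 = 1, the autocovariance is
  gamma(k) = sigma^2 * sum_{i=0..q-k} theta_i * theta_{i+k},
and rho(k) = gamma(k) / gamma(0). Sigma^2 cancels.
  numerator   = (1)*(0.267) + (0.267)*(0.669) + (0.669)*(0.299) = 0.645654.
  denominator = (1)^2 + (0.267)^2 + (0.669)^2 + (0.299)^2 = 1.608251.
  rho(1) = 0.645654 / 1.608251 = 0.4015.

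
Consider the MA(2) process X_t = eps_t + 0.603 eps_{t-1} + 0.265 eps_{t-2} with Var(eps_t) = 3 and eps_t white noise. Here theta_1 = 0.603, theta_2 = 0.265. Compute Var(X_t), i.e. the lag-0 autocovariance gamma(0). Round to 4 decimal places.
\gamma(0) = 4.3015

For an MA(q) process X_t = eps_t + sum_i theta_i eps_{t-i} with
Var(eps_t) = sigma^2, the variance is
  gamma(0) = sigma^2 * (1 + sum_i theta_i^2).
  sum_i theta_i^2 = (0.603)^2 + (0.265)^2 = 0.363609 + 0.070225 = 0.433834.
  gamma(0) = 3 * (1 + 0.433834) = 3 * 1.433834 = 4.301502, which rounds to 4.3015.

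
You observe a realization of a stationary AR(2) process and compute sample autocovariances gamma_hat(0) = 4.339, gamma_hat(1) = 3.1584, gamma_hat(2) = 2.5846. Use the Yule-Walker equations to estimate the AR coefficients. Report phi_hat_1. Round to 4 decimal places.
\hat\phi_{1} = 0.6260

The Yule-Walker equations for an AR(p) process read, in matrix form,
  Gamma_p phi = r_p,   with   (Gamma_p)_{ij} = gamma(|i - j|),
                       (r_p)_i = gamma(i),   i,j = 1..p.
Substitute the sample gammas (Toeplitz matrix and right-hand side of size 2):
  Gamma_p = [[4.339, 3.1584], [3.1584, 4.339]]
  r_p     = [3.1584, 2.5846]
Written out:
  4.339 phi_1 + 3.1584 phi_2 = 3.1584
  3.1584 phi_1 + 4.339 phi_2 = 2.5846
Solve by Cramer's rule:
  det = gamma(0)^2 - gamma(1)^2 = (4.339)^2 - (3.1584)^2 = 18.826921 - 9.97549056 = 8.85143044
  phi_hat_1 = [gamma(1) gamma(0) - gamma(1) gamma(2)] / det = [(3.1584)(4.339) - (3.1584)(2.5846)] / 8.85143044 = 5.54109696 / 8.85143044 = 0.626
  phi_hat_2 = [gamma(0) gamma(2) - gamma(1)^2] / det = [(4.339)(2.5846) - (3.1584)^2] / 8.85143044 = 1.23908884 / 8.85143044 = 0.14
So phi_hat = [0.6260, 0.1400].
Therefore phi_hat_1 = 0.6260.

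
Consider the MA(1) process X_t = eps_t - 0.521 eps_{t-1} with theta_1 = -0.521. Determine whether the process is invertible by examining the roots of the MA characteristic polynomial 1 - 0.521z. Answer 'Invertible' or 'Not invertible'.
\text{Invertible}

The MA(q) characteristic polynomial is P(z) = 1 - 0.521z.
Invertibility requires all roots to lie outside the unit circle, i.e. |z| > 1 for every root.
This is linear in z: 1 + (-0.521) z = 0  =>  z = -1/(-0.521) = 1.919386,  |z| = 1.919386.
Moduli of all roots: 1.9194.
All moduli strictly greater than 1? Yes.
Verdict: Invertible.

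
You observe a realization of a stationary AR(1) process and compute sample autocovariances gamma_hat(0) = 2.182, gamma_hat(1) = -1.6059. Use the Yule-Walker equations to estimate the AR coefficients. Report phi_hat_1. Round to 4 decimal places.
\hat\phi_{1} = -0.7360

The Yule-Walker equations for an AR(p) process read, in matrix form,
  Gamma_p phi = r_p,   with   (Gamma_p)_{ij} = gamma(|i - j|),
                       (r_p)_i = gamma(i),   i,j = 1..p.
Substitute the sample gammas (Toeplitz matrix and right-hand side of size 1):
  Gamma_p = [[2.182]]
  r_p     = [-1.6059]
With p = 1 this is the single equation gamma(0) phi_1 = gamma(1):
  phi_hat_1 = gamma(1) / gamma(0) = -1.6059 / 2.182 = -0.7360.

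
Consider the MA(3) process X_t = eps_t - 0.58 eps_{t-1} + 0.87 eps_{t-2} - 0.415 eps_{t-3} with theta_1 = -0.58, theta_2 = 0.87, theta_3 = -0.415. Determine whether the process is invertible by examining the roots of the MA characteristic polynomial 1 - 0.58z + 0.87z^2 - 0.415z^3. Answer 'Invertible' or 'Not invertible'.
\text{Invertible}

The MA(q) characteristic polynomial is P(z) = 1 - 0.58z + 0.87z^2 - 0.415z^3.
Invertibility requires all roots to lie outside the unit circle, i.e. |z| > 1 for every root.
Degree 3: look for a simple real root z0 first, then factor out (1 - z/z0) and solve the remaining quadratic.
Testing z0 = 2: P(2) = 1 + (-0.58)(2) + (0.87)(2)^2 + (-0.415)(2)^3
  = 1 + (-1.16) + (3.48) + (-3.32) = 0.  So z_0 = 2 is a root, |z_0| = 2.
Divide out the factor (1 - 0.5 z) = (1 - z/z0) (since 1/z0 = 0.5):
  P(z) = (1 - 0.5 z)(1 + (-0.08) z + (0.83) z^2)
  [check: z-coef -0.08 - (0.5) = -0.58; z^2-coef 0.83 - (0.5)(-0.08) = 0.87; z^3-coef -(0.5)(0.83) = -0.415.]
Remaining roots from the quadratic factor 1 + (-0.08) z + (0.83) z^2:
  Set 1 + (-0.08) z + (0.83) z^2 = 0, i.e. a z^2 + b z + c = 0 with a = 0.83, b = -0.08, c = 1.
  Discriminant D = b^2 - 4ac = (-0.08)^2 - 4*(0.83)*1 = 0.0064 - (3.32) = -3.3136.
  D < 0, so the roots are the complex-conjugate pair z = (-b +/- i sqrt(-D)) / (2a) = 0.0482 +/- 1.0966i.
  For a conjugate pair |z|^2 = z * conj(z) = (product of roots) = c/a = 1/(0.83) = 1.204819, so |z| = sqrt(1.204819) = 1.0976 for both roots.
Moduli of all roots: 2.0000, 1.0976, 1.0976.
All moduli strictly greater than 1? Yes.
Verdict: Invertible.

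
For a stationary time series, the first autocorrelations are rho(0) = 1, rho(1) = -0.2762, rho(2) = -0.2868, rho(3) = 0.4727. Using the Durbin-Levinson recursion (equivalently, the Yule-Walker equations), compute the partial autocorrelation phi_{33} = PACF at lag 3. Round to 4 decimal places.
\phi_{33} = 0.3249

The PACF at lag k is phi_{kk}, the last component of the solution
to the Yule-Walker system G_k phi = r_k where
  (G_k)_{ij} = rho(|i - j|), (r_k)_i = rho(i), i,j = 1..k.
Equivalently, Durbin-Levinson gives phi_{kk} iteratively:
  phi_{11} = rho(1)
  phi_{kk} = [rho(k) - sum_{j=1..k-1} phi_{k-1,j} rho(k-j)]
            / [1 - sum_{j=1..k-1} phi_{k-1,j} rho(j)],
  phi_{k,j} = phi_{k-1,j} - phi_{kk} phi_{k-1,k-j},  j = 1..k-1.
Step k = 1:
  phi_11 = rho(1) = -0.2762.
Step k = 2:
  phi_22 = [rho(2) - phi_11 rho(1)] / [1 - phi_11 rho(1)] = [-0.2868 - (-0.2762)(-0.2762)] / [1 - (-0.2762)(-0.2762)]
         = -0.36308644 / 0.92371356 = -0.393073.
  Update: phi_21 = phi_11 - phi_22 phi_11 = -0.2762 - (-0.393073)(-0.2762) = -0.384767.
Step k = 3:
  phi_33 = [rho(3) - phi_21 rho(2) - phi_22 rho(1)] / [1 - phi_21 rho(1) - phi_22 rho(2)]
    numerator   = 0.4727 - (-0.384767)(-0.2868) - (-0.393073)(-0.2762) = 0.25378229
    denominator = 1 - (-0.384767)(-0.2762) - (-0.393073)(-0.2868) = 0.78099425
  phi_33 = 0.25378229 / 0.78099425 = 0.3249.
Therefore phi_{33} = 0.3249.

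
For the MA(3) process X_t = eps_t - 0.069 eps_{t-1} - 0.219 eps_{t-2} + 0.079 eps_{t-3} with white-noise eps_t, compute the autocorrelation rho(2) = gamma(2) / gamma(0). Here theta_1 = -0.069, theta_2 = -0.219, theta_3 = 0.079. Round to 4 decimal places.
\rho(2) = -0.2120

For an MA(q) process with theta_0 = 1, the autocovariance is
  gamma(k) = sigma^2 * sum_{i=0..q-k} theta_i * theta_{i+k},
and rho(k) = gamma(k) / gamma(0). Sigma^2 cancels.
  numerator   = (1)*(-0.219) + (-0.069)*(0.079) = -0.224451.
  denominator = (1)^2 + (-0.069)^2 + (-0.219)^2 + (0.079)^2 = 1.058963.
  rho(2) = -0.224451 / 1.058963 = -0.2120.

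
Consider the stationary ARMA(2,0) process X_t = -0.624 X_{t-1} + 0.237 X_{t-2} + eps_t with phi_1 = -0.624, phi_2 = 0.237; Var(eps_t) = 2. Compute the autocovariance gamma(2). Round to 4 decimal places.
\gamma(2) = 4.7819

Multiply the model equation by X_{t-k} and take expectations. With theta_0 = psi_0 = 1 and psi_j the MA(infinity) weights, this gives
  gamma(k) - sum_i phi_i gamma(k-i) = c_k,
  c_k = sigma^2 * sum_{j=k..q} theta_j psi_{j-k}   (c_k = 0 for k > q),
using gamma(-m) = gamma(m).
Pure AR (q = 0): c_0 = sigma^2 = 2, c_k = 0 for k >= 1.
Equations for k = 0, 1, 2 (AR order 2, c_2 = 0):
  (E0) gamma(0) = phi_1 gamma(1) + phi_2 gamma(2) + c_0
  (E1) gamma(1) = phi_1 gamma(0) + phi_2 gamma(1) + c_1
  (E2) gamma(2) = phi_1 gamma(1) + phi_2 gamma(0)
From (E1): gamma(1) = A gamma(0) + B with
  A = phi_1 / (1 - phi_2) = -0.624 / 0.763 = -0.817824,   B = c_1 / (1 - phi_2) = 0 / 0.763 = 0.
Insert (E2) into (E0): gamma(0) (1 - phi_2^2) = phi_1 (1 + phi_2) gamma(1) + c_0.
  phi_1 (1 + phi_2) = (-0.624)(1.237) = -0.771888,   1 - phi_2^2 = 0.943831.
Replace gamma(1) by A gamma(0) + B and collect gamma(0):
  gamma(0) [0.943831 - (-0.771888)(-0.817824)] = c_0 = 2
  gamma(0) * 0.312562 = 2
  gamma(0) = 2 / 0.312562 = 6.398727.
  gamma(1) = A gamma(0) = (-0.817824)(6.398727) = -5.233035.
  gamma(2) = phi_1 gamma(1) + phi_2 gamma(0) = (-0.624)(-5.233035) + (0.237)(6.398727) = 4.781912.
Therefore gamma(2) = 4.7819 (to 4 decimal places).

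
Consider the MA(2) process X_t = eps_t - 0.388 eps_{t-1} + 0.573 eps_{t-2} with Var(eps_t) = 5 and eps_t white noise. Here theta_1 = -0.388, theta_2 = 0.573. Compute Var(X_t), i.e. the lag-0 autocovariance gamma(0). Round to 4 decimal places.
\gamma(0) = 7.3944

For an MA(q) process X_t = eps_t + sum_i theta_i eps_{t-i} with
Var(eps_t) = sigma^2, the variance is
  gamma(0) = sigma^2 * (1 + sum_i theta_i^2).
  sum_i theta_i^2 = (-0.388)^2 + (0.573)^2 = 0.150544 + 0.328329 = 0.478873.
  gamma(0) = 5 * (1 + 0.478873) = 5 * 1.478873 = 7.394365, which rounds to 7.3944.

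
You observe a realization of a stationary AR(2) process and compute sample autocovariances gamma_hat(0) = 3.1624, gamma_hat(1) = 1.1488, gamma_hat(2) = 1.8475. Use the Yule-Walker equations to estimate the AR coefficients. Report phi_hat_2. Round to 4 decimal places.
\hat\phi_{2} = 0.5210

The Yule-Walker equations for an AR(p) process read, in matrix form,
  Gamma_p phi = r_p,   with   (Gamma_p)_{ij} = gamma(|i - j|),
                       (r_p)_i = gamma(i),   i,j = 1..p.
Substitute the sample gammas (Toeplitz matrix and right-hand side of size 2):
  Gamma_p = [[3.1624, 1.1488], [1.1488, 3.1624]]
  r_p     = [1.1488, 1.8475]
Written out:
  3.1624 phi_1 + 1.1488 phi_2 = 1.1488
  1.1488 phi_1 + 3.1624 phi_2 = 1.8475
Solve by Cramer's rule:
  det = gamma(0)^2 - gamma(1)^2 = (3.1624)^2 - (1.1488)^2 = 10.00077376 - 1.31974144 = 8.68103232
  phi_hat_1 = [gamma(1) gamma(0) - gamma(1) gamma(2)] / det = [(1.1488)(3.1624) - (1.1488)(1.8475)] / 8.68103232 = 1.51055712 / 8.68103232 = 0.174
  phi_hat_2 = [gamma(0) gamma(2) - gamma(1)^2] / det = [(3.1624)(1.8475) - (1.1488)^2] / 8.68103232 = 4.52279256 / 8.68103232 = 0.521
So phi_hat = [0.1740, 0.5210].
Therefore phi_hat_2 = 0.5210.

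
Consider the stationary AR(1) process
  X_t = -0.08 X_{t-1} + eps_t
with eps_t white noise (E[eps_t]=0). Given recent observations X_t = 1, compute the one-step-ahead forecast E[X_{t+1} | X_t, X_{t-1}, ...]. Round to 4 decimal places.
E[X_{t+1} \mid \mathcal F_t] = -0.0800

For an AR(p) model X_t = c + sum_i phi_i X_{t-i} + eps_t, the
one-step-ahead conditional mean is
  E[X_{t+1} | X_t, ...] = c + sum_i phi_i X_{t+1-i}.
Substitute known values:
  E[X_{t+1} | ...] = (-0.08) * (1)
                   = -0.0800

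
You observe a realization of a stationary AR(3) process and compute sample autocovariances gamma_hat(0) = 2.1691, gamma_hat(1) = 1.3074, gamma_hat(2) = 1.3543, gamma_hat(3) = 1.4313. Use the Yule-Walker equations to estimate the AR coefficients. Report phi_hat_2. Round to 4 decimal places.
\hat\phi_{2} = 0.2820

The Yule-Walker equations for an AR(p) process read, in matrix form,
  Gamma_p phi = r_p,   with   (Gamma_p)_{ij} = gamma(|i - j|),
                       (r_p)_i = gamma(i),   i,j = 1..p.
Substitute the sample gammas (Toeplitz matrix and right-hand side of size 3):
  Gamma_p = [[2.1691, 1.3074, 1.3543], [1.3074, 2.1691, 1.3074], [1.3543, 1.3074, 2.1691]]
  r_p     = [1.3074, 1.3543, 1.4313]
Written out (R1..R3):
  (R1) 2.1691 phi_1 + 1.3074 phi_2 + 1.3543 phi_3 = 1.3074
  (R2) 1.3074 phi_1 + 2.1691 phi_2 + 1.3074 phi_3 = 1.3543
  (R3) 1.3543 phi_1 + 1.3074 phi_2 + 2.1691 phi_3 = 1.4313
Gaussian elimination:
  R2 <- R2 - (1.3074/2.1691) R1 = R2 - (0.602738) R1:  1.38108 phi_2 + 0.491111 phi_3 = 0.56628
  R3 <- R3 - (1.3543/2.1691) R1 = R3 - (0.62436) R1:  0.491111 phi_2 + 1.323529 phi_3 = 0.615011
  R3 <- R3 - (0.491111/1.38108) R2 = R3 - (0.3556) R2:  1.14889 phi_3 = 0.413642
Back-substitution:
  phi_hat_3 = 0.413642 / 1.14889 = 0.360037
  phi_hat_2 = (0.56628 - (0.491111)(0.360037)) / 1.38108 = 0.281998
  phi_hat_1 = (1.3074 - (1.3074)(0.281998) - (1.3543)(0.360037)) / 2.1691 = 0.207975
So phi_hat = [0.2080, 0.2820, 0.3600].
Therefore phi_hat_2 = 0.2820.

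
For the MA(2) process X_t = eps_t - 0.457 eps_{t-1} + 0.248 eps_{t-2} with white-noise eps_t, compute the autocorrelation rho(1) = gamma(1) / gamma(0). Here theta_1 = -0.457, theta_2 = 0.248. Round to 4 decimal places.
\rho(1) = -0.4490

For an MA(q) process with theta_0 = 1, the autocovariance is
  gamma(k) = sigma^2 * sum_{i=0..q-k} theta_i * theta_{i+k},
and rho(k) = gamma(k) / gamma(0). Sigma^2 cancels.
  numerator   = (1)*(-0.457) + (-0.457)*(0.248) = -0.570336.
  denominator = (1)^2 + (-0.457)^2 + (0.248)^2 = 1.270353.
  rho(1) = -0.570336 / 1.270353 = -0.4490.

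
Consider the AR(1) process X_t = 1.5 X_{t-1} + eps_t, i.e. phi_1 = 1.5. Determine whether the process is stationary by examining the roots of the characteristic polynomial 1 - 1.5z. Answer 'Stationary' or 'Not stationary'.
\text{Not stationary}

The AR(p) characteristic polynomial is P(z) = 1 - 1.5z.
Stationarity requires all roots to lie outside the unit circle, i.e. |z| > 1 for every root.
This is linear in z: 1 + (-1.5) z = 0  =>  z = -1/(-1.5) = 0.666667,  |z| = 0.666667.
Moduli of all roots: 0.6667.
All moduli strictly greater than 1? No.
Verdict: Not stationary.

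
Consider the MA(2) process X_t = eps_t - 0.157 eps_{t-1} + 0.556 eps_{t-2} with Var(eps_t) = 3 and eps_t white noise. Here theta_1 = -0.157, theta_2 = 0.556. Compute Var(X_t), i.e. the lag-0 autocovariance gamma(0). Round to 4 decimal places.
\gamma(0) = 4.0014

For an MA(q) process X_t = eps_t + sum_i theta_i eps_{t-i} with
Var(eps_t) = sigma^2, the variance is
  gamma(0) = sigma^2 * (1 + sum_i theta_i^2).
  sum_i theta_i^2 = (-0.157)^2 + (0.556)^2 = 0.024649 + 0.309136 = 0.333785.
  gamma(0) = 3 * (1 + 0.333785) = 3 * 1.333785 = 4.001355, which rounds to 4.0014.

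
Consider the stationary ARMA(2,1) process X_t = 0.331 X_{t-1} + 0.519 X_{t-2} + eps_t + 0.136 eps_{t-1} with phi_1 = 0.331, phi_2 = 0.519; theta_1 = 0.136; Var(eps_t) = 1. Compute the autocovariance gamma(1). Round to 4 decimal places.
\gamma(1) = 2.4398

Multiply the model equation by X_{t-k} and take expectations. With theta_0 = psi_0 = 1 and psi_j the MA(infinity) weights, this gives
  gamma(k) - sum_i phi_i gamma(k-i) = c_k,
  c_k = sigma^2 * sum_{j=k..q} theta_j psi_{j-k}   (c_k = 0 for k > q),
using gamma(-m) = gamma(m).
psi-weights needed (psi_j = theta_j + sum_i phi_i psi_{j-i}):
  psi_1 = theta_1 + phi_1 = 0.136 + (0.331) = 0.467
Right-hand sides:
  c_0 = sigma^2 (1 + theta_1 psi_1) = 1 * (1 + (0.136)(0.467)) = 1 * 1.063512 = 1.063512
  c_1 = sigma^2 theta_1 = 1 * (0.136) = 0.136
  c_2 = 0
Equations for k = 0, 1, 2 (AR order 2, c_2 = 0):
  (E0) gamma(0) = phi_1 gamma(1) + phi_2 gamma(2) + c_0
  (E1) gamma(1) = phi_1 gamma(0) + phi_2 gamma(1) + c_1
  (E2) gamma(2) = phi_1 gamma(1) + phi_2 gamma(0)
From (E1): gamma(1) = A gamma(0) + B with
  A = phi_1 / (1 - phi_2) = 0.331 / 0.481 = 0.68815,   B = c_1 / (1 - phi_2) = 0.136 / 0.481 = 0.282744.
Insert (E2) into (E0): gamma(0) (1 - phi_2^2) = phi_1 (1 + phi_2) gamma(1) + c_0.
  phi_1 (1 + phi_2) = (0.331)(1.519) = 0.502789,   1 - phi_2^2 = 0.730639.
Replace gamma(1) by A gamma(0) + B and collect gamma(0):
  gamma(0) [0.730639 - (0.502789)(0.68815)] = (0.502789)(0.282744) + 1.063512
  gamma(0) * 0.384645 = 1.205673
  gamma(0) = 1.205673 / 0.384645 = 3.134508.
  gamma(1) = A gamma(0) + B = (0.68815)(3.134508) + (0.282744) = 2.439755.
Therefore gamma(1) = 2.4398 (to 4 decimal places).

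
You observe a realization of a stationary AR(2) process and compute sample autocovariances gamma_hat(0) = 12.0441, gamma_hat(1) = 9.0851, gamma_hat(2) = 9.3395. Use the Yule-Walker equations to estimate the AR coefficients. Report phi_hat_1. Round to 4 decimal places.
\hat\phi_{1} = 0.3930

The Yule-Walker equations for an AR(p) process read, in matrix form,
  Gamma_p phi = r_p,   with   (Gamma_p)_{ij} = gamma(|i - j|),
                       (r_p)_i = gamma(i),   i,j = 1..p.
Substitute the sample gammas (Toeplitz matrix and right-hand side of size 2):
  Gamma_p = [[12.0441, 9.0851], [9.0851, 12.0441]]
  r_p     = [9.0851, 9.3395]
Written out:
  12.0441 phi_1 + 9.0851 phi_2 = 9.0851
  9.0851 phi_1 + 12.0441 phi_2 = 9.3395
Solve by Cramer's rule:
  det = gamma(0)^2 - gamma(1)^2 = (12.0441)^2 - (9.0851)^2 = 145.06034481 - 82.53904201 = 62.5213028
  phi_hat_1 = [gamma(1) gamma(0) - gamma(1) gamma(2)] / det = [(9.0851)(12.0441) - (9.0851)(9.3395)] / 62.5213028 = 24.57156146 / 62.5213028 = 0.393
  phi_hat_2 = [gamma(0) gamma(2) - gamma(1)^2] / det = [(12.0441)(9.3395) - (9.0851)^2] / 62.5213028 = 29.94682994 / 62.5213028 = 0.479
So phi_hat = [0.3930, 0.4790].
Therefore phi_hat_1 = 0.3930.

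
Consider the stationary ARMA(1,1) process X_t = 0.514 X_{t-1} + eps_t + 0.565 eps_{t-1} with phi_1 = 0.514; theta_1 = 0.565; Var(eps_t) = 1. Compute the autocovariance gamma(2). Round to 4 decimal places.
\gamma(2) = 0.9726

Multiply the model equation by X_{t-k} and take expectations. With theta_0 = psi_0 = 1 and psi_j the MA(infinity) weights, this gives
  gamma(k) - sum_i phi_i gamma(k-i) = c_k,
  c_k = sigma^2 * sum_{j=k..q} theta_j psi_{j-k}   (c_k = 0 for k > q),
using gamma(-m) = gamma(m).
psi-weights needed (psi_j = theta_j + sum_i phi_i psi_{j-i}):
  psi_1 = theta_1 + phi_1 = 0.565 + (0.514) = 1.079
Right-hand sides:
  c_0 = sigma^2 (1 + theta_1 psi_1) = 1 * (1 + (0.565)(1.079)) = 1 * 1.609635 = 1.609635
  c_1 = sigma^2 theta_1 = 1 * (0.565) = 0.565
  c_2 = 0
Equations for k = 0 and k = 1 (AR order 1):
  gamma(0) = phi_1 gamma(1) + c_0
  gamma(1) = phi_1 gamma(0) + c_1
Substituting the second into the first: gamma(0) (1 - phi_1^2) = c_0 + phi_1 c_1, so
  gamma(0) = (c_0 + phi_1 c_1) / (1 - phi_1^2) = (1.609635 + (0.514)(0.565)) / (1 - (0.514)^2) = 1.900045 / 0.735804 = 2.582271.
  gamma(1) = phi_1 gamma(0) + c_1 = (0.514)(2.582271) + (0.565) = 1.892287.
For k = 2 (> q): gamma(2) = phi_1 gamma(1) = (0.514)(1.892287) = 0.972636.
Therefore gamma(2) = 0.9726 (to 4 decimal places).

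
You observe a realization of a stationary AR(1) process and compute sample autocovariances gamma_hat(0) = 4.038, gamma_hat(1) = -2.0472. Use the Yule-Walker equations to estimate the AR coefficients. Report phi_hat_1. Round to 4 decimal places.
\hat\phi_{1} = -0.5070

The Yule-Walker equations for an AR(p) process read, in matrix form,
  Gamma_p phi = r_p,   with   (Gamma_p)_{ij} = gamma(|i - j|),
                       (r_p)_i = gamma(i),   i,j = 1..p.
Substitute the sample gammas (Toeplitz matrix and right-hand side of size 1):
  Gamma_p = [[4.038]]
  r_p     = [-2.0472]
With p = 1 this is the single equation gamma(0) phi_1 = gamma(1):
  phi_hat_1 = gamma(1) / gamma(0) = -2.0472 / 4.038 = -0.5070.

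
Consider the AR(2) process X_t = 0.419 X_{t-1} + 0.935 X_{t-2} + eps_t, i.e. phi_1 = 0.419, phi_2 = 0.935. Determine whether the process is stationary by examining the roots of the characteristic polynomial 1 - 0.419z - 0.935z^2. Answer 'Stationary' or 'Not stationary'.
\text{Not stationary}

The AR(p) characteristic polynomial is P(z) = 1 - 0.419z - 0.935z^2.
Stationarity requires all roots to lie outside the unit circle, i.e. |z| > 1 for every root.
Set 1 + (-0.419) z + (-0.935) z^2 = 0, i.e. a z^2 + b z + c = 0 with a = -0.935, b = -0.419, c = 1.
Discriminant D = b^2 - 4ac = (-0.419)^2 - 4*(-0.935)*1 = 0.175561 - (-3.74) = 3.915561.
D >= 0, so the roots are real: z = (-b +/- sqrt(D)) / (2a) = (0.419 +/- 1.978778) / (-1.87).
  z_1 = (0.419 + 1.978778) / (-1.87) = -1.2822,   |z_1| = 1.2822.
  z_2 = (0.419 - 1.978778) / (-1.87) = 0.8341,   |z_2| = 0.8341.
Moduli of all roots: 1.2822, 0.8341.
All moduli strictly greater than 1? No.
Verdict: Not stationary.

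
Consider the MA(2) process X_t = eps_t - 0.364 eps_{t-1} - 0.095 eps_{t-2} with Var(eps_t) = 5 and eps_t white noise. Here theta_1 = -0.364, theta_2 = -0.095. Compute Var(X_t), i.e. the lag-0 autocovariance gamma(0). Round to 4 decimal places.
\gamma(0) = 5.7076

For an MA(q) process X_t = eps_t + sum_i theta_i eps_{t-i} with
Var(eps_t) = sigma^2, the variance is
  gamma(0) = sigma^2 * (1 + sum_i theta_i^2).
  sum_i theta_i^2 = (-0.364)^2 + (-0.095)^2 = 0.132496 + 0.009025 = 0.141521.
  gamma(0) = 5 * (1 + 0.141521) = 5 * 1.141521 = 5.707605, which rounds to 5.7076.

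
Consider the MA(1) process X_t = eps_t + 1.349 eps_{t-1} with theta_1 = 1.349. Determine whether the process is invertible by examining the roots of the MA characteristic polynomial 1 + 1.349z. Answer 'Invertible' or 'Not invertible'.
\text{Not invertible}

The MA(q) characteristic polynomial is P(z) = 1 + 1.349z.
Invertibility requires all roots to lie outside the unit circle, i.e. |z| > 1 for every root.
This is linear in z: 1 + (1.349) z = 0  =>  z = -1/(1.349) = -0.74129,  |z| = 0.74129.
Moduli of all roots: 0.7413.
All moduli strictly greater than 1? No.
Verdict: Not invertible.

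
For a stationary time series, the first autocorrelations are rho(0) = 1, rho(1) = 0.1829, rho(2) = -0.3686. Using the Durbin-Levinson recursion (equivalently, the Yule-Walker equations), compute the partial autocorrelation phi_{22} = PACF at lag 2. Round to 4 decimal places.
\phi_{22} = -0.4160

The PACF at lag k is phi_{kk}, the last component of the solution
to the Yule-Walker system G_k phi = r_k where
  (G_k)_{ij} = rho(|i - j|), (r_k)_i = rho(i), i,j = 1..k.
Equivalently, Durbin-Levinson gives phi_{kk} iteratively:
  phi_{11} = rho(1)
  phi_{kk} = [rho(k) - sum_{j=1..k-1} phi_{k-1,j} rho(k-j)]
            / [1 - sum_{j=1..k-1} phi_{k-1,j} rho(j)],
  phi_{k,j} = phi_{k-1,j} - phi_{kk} phi_{k-1,k-j},  j = 1..k-1.
Step k = 1:
  phi_11 = rho(1) = 0.1829.
Step k = 2:
  phi_22 = [rho(2) - phi_11 rho(1)] / [1 - phi_11 rho(1)] = [-0.3686 - (0.1829)(0.1829)] / [1 - (0.1829)(0.1829)]
         = -0.40205241 / 0.96654759 = -0.416.
Therefore phi_{22} = -0.4160.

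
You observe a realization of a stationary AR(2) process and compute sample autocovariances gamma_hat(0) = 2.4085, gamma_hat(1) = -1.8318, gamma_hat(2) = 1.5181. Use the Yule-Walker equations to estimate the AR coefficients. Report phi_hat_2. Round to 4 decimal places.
\hat\phi_{2} = 0.1230

The Yule-Walker equations for an AR(p) process read, in matrix form,
  Gamma_p phi = r_p,   with   (Gamma_p)_{ij} = gamma(|i - j|),
                       (r_p)_i = gamma(i),   i,j = 1..p.
Substitute the sample gammas (Toeplitz matrix and right-hand side of size 2):
  Gamma_p = [[2.4085, -1.8318], [-1.8318, 2.4085]]
  r_p     = [-1.8318, 1.5181]
Written out:
  2.4085 phi_1 - 1.8318 phi_2 = -1.8318
  -1.8318 phi_1 + 2.4085 phi_2 = 1.5181
Solve by Cramer's rule:
  det = gamma(0)^2 - gamma(1)^2 = (2.4085)^2 - (-1.8318)^2 = 5.80087225 - 3.35549124 = 2.44538101
  phi_hat_1 = [gamma(1) gamma(0) - gamma(1) gamma(2)] / det = [(-1.8318)(2.4085) - (-1.8318)(1.5181)] / 2.44538101 = -1.63103472 / 2.44538101 = -0.667
  phi_hat_2 = [gamma(0) gamma(2) - gamma(1)^2] / det = [(2.4085)(1.5181) - (-1.8318)^2] / 2.44538101 = 0.30085261 / 2.44538101 = 0.123
So phi_hat = [-0.6670, 0.1230].
Therefore phi_hat_2 = 0.1230.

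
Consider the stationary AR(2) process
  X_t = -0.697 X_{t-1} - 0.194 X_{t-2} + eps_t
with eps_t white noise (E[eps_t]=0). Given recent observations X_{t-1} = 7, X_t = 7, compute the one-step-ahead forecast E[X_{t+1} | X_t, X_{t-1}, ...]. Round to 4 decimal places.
E[X_{t+1} \mid \mathcal F_t] = -6.2370

For an AR(p) model X_t = c + sum_i phi_i X_{t-i} + eps_t, the
one-step-ahead conditional mean is
  E[X_{t+1} | X_t, ...] = c + sum_i phi_i X_{t+1-i}.
Substitute known values:
  E[X_{t+1} | ...] = (-0.697) * (7) + (-0.194) * (7)
                   = -6.2370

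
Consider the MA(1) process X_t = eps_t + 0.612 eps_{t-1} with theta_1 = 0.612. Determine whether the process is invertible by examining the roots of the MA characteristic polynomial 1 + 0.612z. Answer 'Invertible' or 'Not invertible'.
\text{Invertible}

The MA(q) characteristic polynomial is P(z) = 1 + 0.612z.
Invertibility requires all roots to lie outside the unit circle, i.e. |z| > 1 for every root.
This is linear in z: 1 + (0.612) z = 0  =>  z = -1/(0.612) = -1.633987,  |z| = 1.633987.
Moduli of all roots: 1.6340.
All moduli strictly greater than 1? Yes.
Verdict: Invertible.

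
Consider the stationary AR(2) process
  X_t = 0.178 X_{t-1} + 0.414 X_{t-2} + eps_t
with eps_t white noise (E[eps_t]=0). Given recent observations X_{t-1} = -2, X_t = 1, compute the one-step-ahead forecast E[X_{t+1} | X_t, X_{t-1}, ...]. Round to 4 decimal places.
E[X_{t+1} \mid \mathcal F_t] = -0.6500

For an AR(p) model X_t = c + sum_i phi_i X_{t-i} + eps_t, the
one-step-ahead conditional mean is
  E[X_{t+1} | X_t, ...] = c + sum_i phi_i X_{t+1-i}.
Substitute known values:
  E[X_{t+1} | ...] = (0.178) * (1) + (0.414) * (-2)
                   = -0.6500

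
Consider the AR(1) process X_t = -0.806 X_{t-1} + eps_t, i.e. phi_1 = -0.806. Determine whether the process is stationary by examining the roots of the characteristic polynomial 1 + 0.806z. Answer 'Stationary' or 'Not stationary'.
\text{Stationary}

The AR(p) characteristic polynomial is P(z) = 1 + 0.806z.
Stationarity requires all roots to lie outside the unit circle, i.e. |z| > 1 for every root.
This is linear in z: 1 + (0.806) z = 0  =>  z = -1/(0.806) = -1.240695,  |z| = 1.240695.
Moduli of all roots: 1.2407.
All moduli strictly greater than 1? Yes.
Verdict: Stationary.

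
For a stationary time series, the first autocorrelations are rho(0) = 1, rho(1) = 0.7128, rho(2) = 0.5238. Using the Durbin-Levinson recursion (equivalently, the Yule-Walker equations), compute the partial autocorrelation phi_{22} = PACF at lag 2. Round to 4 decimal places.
\phi_{22} = 0.0319

The PACF at lag k is phi_{kk}, the last component of the solution
to the Yule-Walker system G_k phi = r_k where
  (G_k)_{ij} = rho(|i - j|), (r_k)_i = rho(i), i,j = 1..k.
Equivalently, Durbin-Levinson gives phi_{kk} iteratively:
  phi_{11} = rho(1)
  phi_{kk} = [rho(k) - sum_{j=1..k-1} phi_{k-1,j} rho(k-j)]
            / [1 - sum_{j=1..k-1} phi_{k-1,j} rho(j)],
  phi_{k,j} = phi_{k-1,j} - phi_{kk} phi_{k-1,k-j},  j = 1..k-1.
Step k = 1:
  phi_11 = rho(1) = 0.7128.
Step k = 2:
  phi_22 = [rho(2) - phi_11 rho(1)] / [1 - phi_11 rho(1)] = [0.5238 - (0.7128)(0.7128)] / [1 - (0.7128)(0.7128)]
         = 0.01571616 / 0.49191616 = 0.0319.
Therefore phi_{22} = 0.0319.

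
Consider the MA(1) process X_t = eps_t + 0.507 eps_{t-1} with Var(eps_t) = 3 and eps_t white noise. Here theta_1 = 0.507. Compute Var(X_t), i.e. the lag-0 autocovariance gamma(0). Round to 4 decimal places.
\gamma(0) = 3.7711

For an MA(q) process X_t = eps_t + sum_i theta_i eps_{t-i} with
Var(eps_t) = sigma^2, the variance is
  gamma(0) = sigma^2 * (1 + sum_i theta_i^2).
  sum_i theta_i^2 = (0.507)^2 = 0.257049.
  gamma(0) = 3 * (1 + 0.257049) = 3 * 1.257049 = 3.771147, which rounds to 3.7711.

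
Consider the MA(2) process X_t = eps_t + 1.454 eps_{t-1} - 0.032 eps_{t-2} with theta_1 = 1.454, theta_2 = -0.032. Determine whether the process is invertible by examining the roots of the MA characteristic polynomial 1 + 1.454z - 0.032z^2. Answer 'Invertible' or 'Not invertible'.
\text{Not invertible}

The MA(q) characteristic polynomial is P(z) = 1 + 1.454z - 0.032z^2.
Invertibility requires all roots to lie outside the unit circle, i.e. |z| > 1 for every root.
Set 1 + (1.454) z + (-0.032) z^2 = 0, i.e. a z^2 + b z + c = 0 with a = -0.032, b = 1.454, c = 1.
Discriminant D = b^2 - 4ac = (1.454)^2 - 4*(-0.032)*1 = 2.114116 - (-0.128) = 2.242116.
D >= 0, so the roots are real: z = (-b +/- sqrt(D)) / (2a) = (-1.454 +/- 1.49737) / (-0.064).
  z_1 = (-1.454 + 1.49737) / (-0.064) = -0.6777,   |z_1| = 0.6777.
  z_2 = (-1.454 - 1.49737) / (-0.064) = 46.1152,   |z_2| = 46.1152.
Moduli of all roots: 0.6777, 46.1152.
All moduli strictly greater than 1? No.
Verdict: Not invertible.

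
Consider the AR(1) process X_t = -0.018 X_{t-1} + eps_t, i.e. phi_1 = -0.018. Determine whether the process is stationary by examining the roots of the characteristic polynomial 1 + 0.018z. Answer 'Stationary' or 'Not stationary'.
\text{Stationary}

The AR(p) characteristic polynomial is P(z) = 1 + 0.018z.
Stationarity requires all roots to lie outside the unit circle, i.e. |z| > 1 for every root.
This is linear in z: 1 + (0.018) z = 0  =>  z = -1/(0.018) = -55.555556,  |z| = 55.555556.
Moduli of all roots: 55.5556.
All moduli strictly greater than 1? Yes.
Verdict: Stationary.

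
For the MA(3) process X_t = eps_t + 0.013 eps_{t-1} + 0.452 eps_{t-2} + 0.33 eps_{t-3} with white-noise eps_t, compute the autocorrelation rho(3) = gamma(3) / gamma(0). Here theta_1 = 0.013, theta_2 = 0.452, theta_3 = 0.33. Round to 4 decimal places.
\rho(3) = 0.2513

For an MA(q) process with theta_0 = 1, the autocovariance is
  gamma(k) = sigma^2 * sum_{i=0..q-k} theta_i * theta_{i+k},
and rho(k) = gamma(k) / gamma(0). Sigma^2 cancels.
  numerator   = (1)*(0.33) = 0.33.
  denominator = (1)^2 + (0.013)^2 + (0.452)^2 + (0.33)^2 = 1.313373.
  rho(3) = 0.33 / 1.313373 = 0.2513.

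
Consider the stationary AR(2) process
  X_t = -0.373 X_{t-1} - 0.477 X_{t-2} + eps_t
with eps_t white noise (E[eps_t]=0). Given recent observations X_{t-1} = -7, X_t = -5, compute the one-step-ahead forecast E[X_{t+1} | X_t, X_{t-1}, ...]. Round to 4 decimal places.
E[X_{t+1} \mid \mathcal F_t] = 5.2040

For an AR(p) model X_t = c + sum_i phi_i X_{t-i} + eps_t, the
one-step-ahead conditional mean is
  E[X_{t+1} | X_t, ...] = c + sum_i phi_i X_{t+1-i}.
Substitute known values:
  E[X_{t+1} | ...] = (-0.373) * (-5) + (-0.477) * (-7)
                   = 5.2040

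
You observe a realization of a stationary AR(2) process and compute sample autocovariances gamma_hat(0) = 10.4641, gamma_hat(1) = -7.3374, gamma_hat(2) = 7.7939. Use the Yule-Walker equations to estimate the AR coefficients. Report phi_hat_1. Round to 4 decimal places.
\hat\phi_{1} = -0.3520

The Yule-Walker equations for an AR(p) process read, in matrix form,
  Gamma_p phi = r_p,   with   (Gamma_p)_{ij} = gamma(|i - j|),
                       (r_p)_i = gamma(i),   i,j = 1..p.
Substitute the sample gammas (Toeplitz matrix and right-hand side of size 2):
  Gamma_p = [[10.4641, -7.3374], [-7.3374, 10.4641]]
  r_p     = [-7.3374, 7.7939]
Written out:
  10.4641 phi_1 - 7.3374 phi_2 = -7.3374
  -7.3374 phi_1 + 10.4641 phi_2 = 7.7939
Solve by Cramer's rule:
  det = gamma(0)^2 - gamma(1)^2 = (10.4641)^2 - (-7.3374)^2 = 109.49738881 - 53.83743876 = 55.65995005
  phi_hat_1 = [gamma(1) gamma(0) - gamma(1) gamma(2)] / det = [(-7.3374)(10.4641) - (-7.3374)(7.7939)] / 55.65995005 = -19.59232548 / 55.65995005 = -0.352
  phi_hat_2 = [gamma(0) gamma(2) - gamma(1)^2] / det = [(10.4641)(7.7939) - (-7.3374)^2] / 55.65995005 = 27.71871023 / 55.65995005 = 0.498
So phi_hat = [-0.3520, 0.4980].
Therefore phi_hat_1 = -0.3520.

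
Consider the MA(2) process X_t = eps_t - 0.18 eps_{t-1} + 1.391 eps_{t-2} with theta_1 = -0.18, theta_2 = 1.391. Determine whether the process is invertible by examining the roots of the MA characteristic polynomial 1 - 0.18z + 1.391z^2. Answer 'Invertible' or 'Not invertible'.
\text{Not invertible}

The MA(q) characteristic polynomial is P(z) = 1 - 0.18z + 1.391z^2.
Invertibility requires all roots to lie outside the unit circle, i.e. |z| > 1 for every root.
Set 1 + (-0.18) z + (1.391) z^2 = 0, i.e. a z^2 + b z + c = 0 with a = 1.391, b = -0.18, c = 1.
Discriminant D = b^2 - 4ac = (-0.18)^2 - 4*(1.391)*1 = 0.0324 - (5.564) = -5.5316.
D < 0, so the roots are the complex-conjugate pair z = (-b +/- i sqrt(-D)) / (2a) = 0.0647 +/- 0.8454i.
For a conjugate pair |z|^2 = z * conj(z) = (product of roots) = c/a = 1/(1.391) = 0.718907, so |z| = sqrt(0.718907) = 0.8479 for both roots.
Moduli of all roots: 0.8479, 0.8479.
All moduli strictly greater than 1? No.
Verdict: Not invertible.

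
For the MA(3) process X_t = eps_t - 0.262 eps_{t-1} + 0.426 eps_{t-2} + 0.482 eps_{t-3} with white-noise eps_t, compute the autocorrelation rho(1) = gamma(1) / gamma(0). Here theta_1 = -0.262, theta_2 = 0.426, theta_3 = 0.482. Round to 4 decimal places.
\rho(1) = -0.1135

For an MA(q) process with theta_0 = 1, the autocovariance is
  gamma(k) = sigma^2 * sum_{i=0..q-k} theta_i * theta_{i+k},
and rho(k) = gamma(k) / gamma(0). Sigma^2 cancels.
  numerator   = (1)*(-0.262) + (-0.262)*(0.426) + (0.426)*(0.482) = -0.16828.
  denominator = (1)^2 + (-0.262)^2 + (0.426)^2 + (0.482)^2 = 1.482444.
  rho(1) = -0.16828 / 1.482444 = -0.1135.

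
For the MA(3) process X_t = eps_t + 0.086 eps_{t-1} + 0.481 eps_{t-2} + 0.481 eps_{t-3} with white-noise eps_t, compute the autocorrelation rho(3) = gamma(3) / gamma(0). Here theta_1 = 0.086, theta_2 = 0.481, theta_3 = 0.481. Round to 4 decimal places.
\rho(3) = 0.3272

For an MA(q) process with theta_0 = 1, the autocovariance is
  gamma(k) = sigma^2 * sum_{i=0..q-k} theta_i * theta_{i+k},
and rho(k) = gamma(k) / gamma(0). Sigma^2 cancels.
  numerator   = (1)*(0.481) = 0.481.
  denominator = (1)^2 + (0.086)^2 + (0.481)^2 + (0.481)^2 = 1.470118.
  rho(3) = 0.481 / 1.470118 = 0.3272.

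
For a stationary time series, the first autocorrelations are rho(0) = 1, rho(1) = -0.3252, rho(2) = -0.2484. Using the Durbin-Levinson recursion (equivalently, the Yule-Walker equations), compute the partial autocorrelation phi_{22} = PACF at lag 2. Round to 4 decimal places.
\phi_{22} = -0.3960

The PACF at lag k is phi_{kk}, the last component of the solution
to the Yule-Walker system G_k phi = r_k where
  (G_k)_{ij} = rho(|i - j|), (r_k)_i = rho(i), i,j = 1..k.
Equivalently, Durbin-Levinson gives phi_{kk} iteratively:
  phi_{11} = rho(1)
  phi_{kk} = [rho(k) - sum_{j=1..k-1} phi_{k-1,j} rho(k-j)]
            / [1 - sum_{j=1..k-1} phi_{k-1,j} rho(j)],
  phi_{k,j} = phi_{k-1,j} - phi_{kk} phi_{k-1,k-j},  j = 1..k-1.
Step k = 1:
  phi_11 = rho(1) = -0.3252.
Step k = 2:
  phi_22 = [rho(2) - phi_11 rho(1)] / [1 - phi_11 rho(1)] = [-0.2484 - (-0.3252)(-0.3252)] / [1 - (-0.3252)(-0.3252)]
         = -0.35415504 / 0.89424496 = -0.396.
Therefore phi_{22} = -0.3960.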